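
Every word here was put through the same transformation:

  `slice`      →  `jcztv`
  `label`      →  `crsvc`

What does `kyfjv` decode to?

Compare letters: s→j is +17, l→c is +17, i→z is +17 — a constant shift. Every letter moves 17 places later in the alphabet, wrapping around z→a.
Decoding kyfjv: k−17=t, y−17=h, f−17=o, j−17=s, v−17=e.

those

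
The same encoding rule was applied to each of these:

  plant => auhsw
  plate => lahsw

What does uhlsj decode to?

The output letters match the input read backwards, each shifted +7: plant reversed is tnalp. Two steps: reverse the string, then apply a Caesar shift of +7.
Undoing it on uhlsj: shift back: u−7=n, h−7=a, l−7=e, s−7=l, j−7=c → naelc; then reverse → clean.

clean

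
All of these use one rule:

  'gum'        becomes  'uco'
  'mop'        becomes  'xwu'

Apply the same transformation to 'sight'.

Two steps: reverse the string, then apply a Caesar shift of +8.
Applying it to sight: reverse → thgis; then shift: t+8=b, h+8=p, g+8=o, i+8=q, s+8=a.

bpoqa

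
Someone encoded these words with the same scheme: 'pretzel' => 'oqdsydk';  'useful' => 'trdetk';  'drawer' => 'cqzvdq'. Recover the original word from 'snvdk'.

towel

Compare letters: p→o is +25, r→q is +25, e→d is +25 — a constant shift. Each letter is shifted forward by 25 in the alphabet (a Caesar shift of +25).
Undoing it on snvdk: s−25=t, n−25=o, v−25=w, d−25=e, k−25=l.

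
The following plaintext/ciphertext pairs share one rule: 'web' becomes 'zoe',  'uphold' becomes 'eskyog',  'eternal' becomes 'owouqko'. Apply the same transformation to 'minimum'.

The shift depends on letter class: consonant w→z is +3, but vowel e→o is +10. Two shifts are in play — +10 for a/e/i/o/u, +3 for every other letter.
On minimum: m(cons)+3=p, i(vowel)+10=s, n(cons)+3=q, i(vowel)+10=s, m(cons)+3=p, u(vowel)+10=e, m(cons)+3=p.

psqspep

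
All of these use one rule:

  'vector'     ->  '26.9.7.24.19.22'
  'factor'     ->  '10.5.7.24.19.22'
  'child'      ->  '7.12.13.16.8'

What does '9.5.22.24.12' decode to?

v is letter #22 and maps to 26: an offset of 4. Letters become their 1-based position plus 4 (so a→5, b→6, …).
Decoding 9.5.22.24.12: 9→(9−4)÷1=5=e, 5→(5−4)÷1=1=a, 22→(22−4)÷1=18=r, 24→(24−4)÷1=20=t, 12→(12−4)÷1=8=h.

earth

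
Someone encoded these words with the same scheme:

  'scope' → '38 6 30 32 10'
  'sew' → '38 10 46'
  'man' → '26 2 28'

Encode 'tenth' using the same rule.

40 10 28 40 16

s(#19)→38 and c(#3)→6: differences scale by 2, so n = 2·pos + 0. With a=1..z=26, the number is 2·pos.
On tenth: t=20→40, e=5→10, n=14→28, t=20→40, h=8→16.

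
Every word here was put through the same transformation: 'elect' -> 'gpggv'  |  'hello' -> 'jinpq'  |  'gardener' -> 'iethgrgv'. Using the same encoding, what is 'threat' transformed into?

Shifts by position in elect: pos 0: e→g (+2), pos 1: l→p (+4), pos 2: e→g (+2), pos 3: c→g (+4) — repeating every 2. The shifts repeat in a cycle of length 2: positions 0,1,… shift by +2, +4, then the pattern repeats.
On threat: t+2=v, h+4=l, r+2=t, e+4=i, a+2=c, t+4=x.

vlticx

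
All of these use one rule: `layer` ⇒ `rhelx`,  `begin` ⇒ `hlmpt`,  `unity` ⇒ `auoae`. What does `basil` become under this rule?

hhypr

Shifts by position in layer: pos 0: l→r (+6), pos 1: a→h (+7), pos 2: y→e (+6), pos 3: e→l (+7) — repeating every 2. The shifts repeat in a cycle of length 2: positions 0,1,… shift by +6, +7, then the pattern repeats.
On basil: b+6=h, a+7=h, s+6=y, i+7=p, l+6=r.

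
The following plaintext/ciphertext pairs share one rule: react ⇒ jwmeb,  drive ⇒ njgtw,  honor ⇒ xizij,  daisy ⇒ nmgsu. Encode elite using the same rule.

r(17)→j(9) and e(4)→w(22) fit y≡9x+12 (mod 26); the inverse of 9 mod 26 is 3. This is an affine cipher: with a=0,…,z=25, each position x becomes (9x+12) mod 26.
Applying it to elite: e(4)→9·4+12≡22=w; l(11)→9·11+12≡7=h; i(8)→9·8+12≡6=g; t(19)→9·19+12≡1=b; e(4)→9·4+12≡22=w (all mod 26).

whgbw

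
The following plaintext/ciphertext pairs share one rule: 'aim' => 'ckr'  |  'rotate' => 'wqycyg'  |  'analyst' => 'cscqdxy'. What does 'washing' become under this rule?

bcxmksl

The shift depends on letter class: consonant m→r is +5, but vowel a→c is +2. The rule splits by letter class: vowels +2, consonants +5.
Applying it to washing: w(cons)+5=b, a(vowel)+2=c, s(cons)+5=x, h(cons)+5=m, i(vowel)+2=k, n(cons)+5=s, g(cons)+5=l.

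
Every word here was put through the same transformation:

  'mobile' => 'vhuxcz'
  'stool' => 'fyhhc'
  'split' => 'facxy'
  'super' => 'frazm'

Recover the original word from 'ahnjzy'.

m(12)→v(21) and o(14)→h(7) fit y≡19x+1 (mod 26); the inverse of 19 mod 26 is 11. Each letter's alphabet position (a=0..z=25) is mapped through 19·x+1 mod 26 — an affine cipher.
Reversing it on ahnjzy: a(0)→11·(0−1)≡15=p; h(7)→11·(7−1)≡14=o; n(13)→11·(13−1)≡2=c; j(9)→11·(9−1)≡10=k; z(25)→11·(25−1)≡4=e; y(24)→11·(24−1)≡19=t (all mod 26).

pocket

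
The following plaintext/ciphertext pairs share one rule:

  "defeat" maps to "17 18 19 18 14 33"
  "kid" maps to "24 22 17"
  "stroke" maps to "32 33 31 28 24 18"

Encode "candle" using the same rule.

16 14 27 17 25 18

d is letter #4 and maps to 17: an offset of 13. Each letter is replaced by its alphabet position (a=1..z=26) + 13.
Applying it to candle: c=3→16, a=1→14, n=14→27, d=4→17, l=12→25, e=5→18.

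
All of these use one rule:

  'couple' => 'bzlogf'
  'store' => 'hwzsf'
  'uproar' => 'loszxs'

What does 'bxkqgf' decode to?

candle

c(2)→b(1) and o(14)→z(25) fit y≡15x+23 (mod 26); the inverse of 15 mod 26 is 7. Treating letters as 0–25, the rule is x ↦ 15x + 23 (mod 26).
Reversing it on bxkqgf: b(1)→7·(1−23)≡2=c; x(23)→7·(23−23)≡0=a; k(10)→7·(10−23)≡13=n; q(16)→7·(16−23)≡3=d; g(6)→7·(6−23)≡11=l; f(5)→7·(5−23)≡4=e (all mod 26).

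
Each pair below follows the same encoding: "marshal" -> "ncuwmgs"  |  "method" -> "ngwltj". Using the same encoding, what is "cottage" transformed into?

In marshal: m→n is +1, a→c is +2, r→u is +3, s→w is +4 — the shift increases by 1 each position. The shift increases by 1 at each position, starting from +1: 1, 2, 3, ….
Applying it to cottage: c+1=d, o+2=q, t+3=w, t+4=x, a+5=f, g+6=m, e+7=l.

dqwxfml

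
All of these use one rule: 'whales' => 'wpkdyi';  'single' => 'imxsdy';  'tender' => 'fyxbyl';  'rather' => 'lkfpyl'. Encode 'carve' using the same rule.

eklzy

w(22)→w(22) and h(7)→p(15) fit y≡23x+10 (mod 26); the inverse of 23 mod 26 is 17. This is an affine cipher: with a=0,…,z=25, each position x becomes (23x+10) mod 26.
On carve: c(2)→23·2+10≡4=e; a(0)→23·0+10≡10=k; r(17)→23·17+10≡11=l; v(21)→23·21+10≡25=z; e(4)→23·4+10≡24=y (all mod 26).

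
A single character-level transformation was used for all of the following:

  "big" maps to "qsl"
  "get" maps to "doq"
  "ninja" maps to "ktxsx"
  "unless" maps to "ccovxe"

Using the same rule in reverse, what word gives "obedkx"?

Two steps: reverse the string, then apply a Caesar shift of +10.
Reversing it on obedkx: shift back: o−10=e, b−10=r, e−10=u, d−10=t, k−10=a, x−10=n → erutan; then reverse → nature.

nature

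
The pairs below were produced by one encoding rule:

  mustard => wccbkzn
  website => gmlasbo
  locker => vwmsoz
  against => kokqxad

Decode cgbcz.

Shifts by position in mustard: pos 0: m→w (+10), pos 1: u→c (+8), pos 2: s→c (+10), pos 3: t→b (+8) — repeating every 2. A repeating key of period 2 is used — shifts +10, +8 over and over.
Reversing it on cgbcz: c−10=s, g−8=y, b−10=r, c−8=u, z−10=p.

syrup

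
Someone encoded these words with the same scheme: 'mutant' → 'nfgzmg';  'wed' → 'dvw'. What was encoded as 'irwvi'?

Each pair mirrors across the alphabet (m↔n, u↔f, t↔g): positions sum to 25. Each letter is replaced by its mirror in the alphabet: a↔z, b↔y, c↔x, and so on (the Atbash cipher).
Reversing it on irwvi: i↔r, r↔i, w↔d, v↔e, i↔r.

rider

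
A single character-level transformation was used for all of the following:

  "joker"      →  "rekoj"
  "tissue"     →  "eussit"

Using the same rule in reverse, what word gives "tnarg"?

The output letters match the input read backwards: joker reversed is rekoj. It's just the letters in reverse order.
Undoing it on tnarg: then reverse → grant.

grant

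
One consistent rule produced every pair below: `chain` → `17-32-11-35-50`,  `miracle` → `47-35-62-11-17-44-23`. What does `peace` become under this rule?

56-23-11-17-23

The formula is n = 3×(alphabet index, a=1) + 8.
On peace: p=16→56, e=5→23, a=1→11, c=3→17, e=5→23.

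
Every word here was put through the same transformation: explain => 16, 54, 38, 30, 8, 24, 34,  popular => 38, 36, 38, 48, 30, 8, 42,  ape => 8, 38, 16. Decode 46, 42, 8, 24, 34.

train

e(#5)→16 and x(#24)→54: differences scale by 2, so n = 2·pos + 6. Each letter becomes 2×(its alphabet position, a=1..z=26) + 6.
Reversing it on 46, 42, 8, 24, 34: 46→(46−6)÷2=20=t, 42→(42−6)÷2=18=r, 8→(8−6)÷2=1=a, 24→(24−6)÷2=9=i, 34→(34−6)÷2=14=n.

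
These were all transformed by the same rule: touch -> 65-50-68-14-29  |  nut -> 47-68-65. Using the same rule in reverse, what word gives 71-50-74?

vow

t(#20)→65 and o(#15)→50: differences scale by 3, so n = 3·pos + 5. The formula is n = 3×(alphabet index, a=1) + 5.
Decoding 71-50-74: 71→(71−5)÷3=22=v, 50→(50−5)÷3=15=o, 74→(74−5)÷3=23=w.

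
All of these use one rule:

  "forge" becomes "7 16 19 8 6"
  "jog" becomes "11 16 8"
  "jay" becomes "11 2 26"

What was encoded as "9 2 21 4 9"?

The number is (letter's place in the alphabet, a=1) + 1.
Undoing it on 9 2 21 4 9: 9→(9−1)÷1=8=h, 2→(2−1)÷1=1=a, 21→(21−1)÷1=20=t, 4→(4−1)÷1=3=c, 9→(9−1)÷1=8=h.

hatch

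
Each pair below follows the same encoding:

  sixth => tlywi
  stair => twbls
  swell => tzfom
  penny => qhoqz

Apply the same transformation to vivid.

wlwle

Shifts by position in sixth: pos 0: s→t (+1), pos 1: i→l (+3), pos 2: x→y (+1), pos 3: t→w (+3) — repeating every 2. A repeating key of period 2 is used — shifts +1, +3 over and over.
On vivid: v+1=w, i+3=l, v+1=w, i+3=l, d+1=e.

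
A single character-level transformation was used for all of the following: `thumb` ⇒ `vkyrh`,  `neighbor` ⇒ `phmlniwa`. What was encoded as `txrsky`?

The shift increases by 1 at each position, starting from +2: 2, 3, 4, ….
Decoding txrsky: t−2=r, x−3=u, r−4=n, s−5=n, k−6=e, y−7=r.

runner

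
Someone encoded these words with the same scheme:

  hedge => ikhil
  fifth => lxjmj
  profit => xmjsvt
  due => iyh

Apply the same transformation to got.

xsk

The output letters match the input read backwards, each shifted +4: hedge reversed is egdeh. The word is reversed, then every letter is shifted forward by 4.
For got: reverse → tog; then shift: t+4=x, o+4=s, g+4=k.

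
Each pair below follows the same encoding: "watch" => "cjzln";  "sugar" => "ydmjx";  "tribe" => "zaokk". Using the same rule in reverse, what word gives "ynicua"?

sector

Shifts by position in watch: pos 0: w→c (+6), pos 1: a→j (+9), pos 2: t→z (+6), pos 3: c→l (+9) — repeating every 2. A repeating key of period 2 is used — shifts +6, +9 over and over.
Undoing it on ynicua: y−6=s, n−9=e, i−6=c, c−9=t, u−6=o, a−9=r.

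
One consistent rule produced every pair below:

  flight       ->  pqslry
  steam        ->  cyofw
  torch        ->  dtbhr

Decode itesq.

young

Shifts by position in flight: pos 0: f→p (+10), pos 1: l→q (+5), pos 2: i→s (+10), pos 3: g→l (+5) — repeating every 2. The shifts repeat in a cycle of length 2: positions 0,1,… shift by +10, +5, then the pattern repeats.
Reversing it on itesq: i−10=y, t−5=o, e−10=u, s−5=n, q−10=g.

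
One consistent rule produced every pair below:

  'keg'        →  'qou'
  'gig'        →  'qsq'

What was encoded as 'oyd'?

toe

Read the word backwards and shift each letter +10.
Undoing it on oyd: shift back: o−10=e, y−10=o, d−10=t → eot; then reverse → toe.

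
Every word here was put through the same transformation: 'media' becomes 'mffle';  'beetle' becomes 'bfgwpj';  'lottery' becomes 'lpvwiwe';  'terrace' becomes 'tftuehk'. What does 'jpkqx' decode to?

Letter i (0-indexed) is shifted by i+0, so successive shifts are 0, 1, 2, ….
Decoding jpkqx: j−0=j, p−1=o, k−2=i, q−3=n, x−4=t.

joint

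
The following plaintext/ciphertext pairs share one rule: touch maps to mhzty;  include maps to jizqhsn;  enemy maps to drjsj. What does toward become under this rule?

iwfbty

The output letters match the input read backwards, each shifted +5: touch reversed is hcuot. The word is reversed, then every letter is shifted forward by 5.
For toward: reverse → drawot; then shift: d+5=i, r+5=w, a+5=f, w+5=b, o+5=t, t+5=y.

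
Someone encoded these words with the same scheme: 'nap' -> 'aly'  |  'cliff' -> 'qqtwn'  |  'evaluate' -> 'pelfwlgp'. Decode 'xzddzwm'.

The output letters match the input read backwards, each shifted +11: nap reversed is pan. Two steps: reverse the string, then apply a Caesar shift of +11.
Decoding xzddzwm: shift back: x−11=m, z−11=o, d−11=s, d−11=s, z−11=o, w−11=l, m−11=b → mossolb; then reverse → blossom.

blossom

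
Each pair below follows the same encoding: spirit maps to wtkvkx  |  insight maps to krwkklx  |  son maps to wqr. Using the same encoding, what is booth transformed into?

fqqxl

Two shifts are in play — +2 for a/e/i/o/u, +4 for every other letter.
For booth: b(cons)+4=f, o(vowel)+2=q, o(vowel)+2=q, t(cons)+4=x, h(cons)+4=l.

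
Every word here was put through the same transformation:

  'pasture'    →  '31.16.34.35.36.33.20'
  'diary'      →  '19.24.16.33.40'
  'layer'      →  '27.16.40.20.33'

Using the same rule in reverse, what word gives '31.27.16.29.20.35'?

p is letter #16 and maps to 31: an offset of 15. Each letter is replaced by its alphabet position (a=1..z=26) + 15.
Undoing it on 31.27.16.29.20.35: 31→(31−15)÷1=16=p, 27→(27−15)÷1=12=l, 16→(16−15)÷1=1=a, 29→(29−15)÷1=14=n, 20→(20−15)÷1=5=e, 35→(35−15)÷1=20=t.

planet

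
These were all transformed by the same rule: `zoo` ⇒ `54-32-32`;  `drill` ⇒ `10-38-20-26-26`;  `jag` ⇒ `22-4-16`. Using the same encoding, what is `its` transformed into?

z(#26)→54 and o(#15)→32: differences scale by 2, so n = 2·pos + 2. The formula is n = 2×(alphabet index, a=1) + 2.
On its: i=9→20, t=20→42, s=19→40.

20-42-40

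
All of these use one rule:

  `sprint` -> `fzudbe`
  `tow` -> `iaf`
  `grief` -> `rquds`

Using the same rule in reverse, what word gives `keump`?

The output letters match the input read backwards, each shifted +12: sprint reversed is tnirps. Read the word backwards and shift each letter +12.
Undoing it on keump: shift back: k−12=y, e−12=s, u−12=i, m−12=a, p−12=d → ysiad; then reverse → daisy.

daisy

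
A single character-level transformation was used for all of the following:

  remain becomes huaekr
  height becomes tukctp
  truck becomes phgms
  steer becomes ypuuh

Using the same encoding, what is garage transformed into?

cehecu

r(17)→h(7) and e(4)→u(20) fit y≡17x+4 (mod 26); the inverse of 17 mod 26 is 23. This is an affine cipher: with a=0,…,z=25, each position x becomes (17x+4) mod 26.
Applying it to garage: g(6)→17·6+4≡2=c; a(0)→17·0+4≡4=e; r(17)→17·17+4≡7=h; a(0)→17·0+4≡4=e; g(6)→17·6+4≡2=c; e(4)→17·4+4≡20=u (all mod 26).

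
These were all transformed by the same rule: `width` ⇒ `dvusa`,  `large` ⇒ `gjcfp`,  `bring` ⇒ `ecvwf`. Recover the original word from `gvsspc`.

litter

This is an affine cipher: with a=0,…,z=25, each position x becomes (21x+9) mod 26.
Reversing it on gvsspc: g(6)→5·(6−9)≡11=l; v(21)→5·(21−9)≡8=i; s(18)→5·(18−9)≡19=t; s(18)→5·(18−9)≡19=t; p(15)→5·(15−9)≡4=e; c(2)→5·(2−9)≡17=r (all mod 26).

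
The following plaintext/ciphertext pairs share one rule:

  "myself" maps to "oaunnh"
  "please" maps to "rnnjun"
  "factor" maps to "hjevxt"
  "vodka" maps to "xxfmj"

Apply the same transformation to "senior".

unprxt

Two shifts are in play — +9 for a/e/i/o/u, +2 for every other letter.
Applying it to senior: s(cons)+2=u, e(vowel)+9=n, n(cons)+2=p, i(vowel)+9=r, o(vowel)+9=x, r(cons)+2=t.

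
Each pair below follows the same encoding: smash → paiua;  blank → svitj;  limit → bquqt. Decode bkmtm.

elect

The output letters match the input read backwards, each shifted +8: smash reversed is hsams. Read the word backwards and shift each letter +8.
Reversing it on bkmtm: shift back: b−8=t, k−8=c, m−8=e, t−8=l, m−8=e → tcele; then reverse → elect.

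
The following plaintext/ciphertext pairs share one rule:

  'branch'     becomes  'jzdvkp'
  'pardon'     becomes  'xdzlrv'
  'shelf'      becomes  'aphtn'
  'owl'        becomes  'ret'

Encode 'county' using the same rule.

The shift depends on letter class: consonant b→j is +8, but vowel a→d is +3. The rule splits by letter class: vowels +3, consonants +8.
Applying it to county: c(cons)+8=k, o(vowel)+3=r, u(vowel)+3=x, n(cons)+8=v, t(cons)+8=b, y(cons)+8=g.

krxvbg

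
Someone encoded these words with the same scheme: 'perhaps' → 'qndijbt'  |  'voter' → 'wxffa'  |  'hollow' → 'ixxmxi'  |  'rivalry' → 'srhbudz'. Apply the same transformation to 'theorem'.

uqqpaqn

Shifts by position in perhaps: pos 0: p→q (+1), pos 1: e→n (+9), pos 2: r→d (+12), pos 3: h→i (+1), pos 4: a→j (+9), pos 5: p→b (+12) — repeating every 3. A repeating key of period 3 is used — shifts +1, +9, +12 over and over.
For theorem: t+1=u, h+9=q, e+12=q, o+1=p, r+9=a, e+12=q, m+1=n.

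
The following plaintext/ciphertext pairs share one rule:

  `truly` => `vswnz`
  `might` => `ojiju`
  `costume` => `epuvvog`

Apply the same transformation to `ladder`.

nbffft

Shifts by position in truly: pos 0: t→v (+2), pos 1: r→s (+1), pos 2: u→w (+2), pos 3: l→n (+2), pos 4: y→z (+1) — repeating every 3. It's a Vigenère-style cipher with numeric key [2,1,2]: position i shifts by key[i mod 3].
Applying it to ladder: l+2=n, a+1=b, d+2=f, d+2=f, e+1=f, r+2=t.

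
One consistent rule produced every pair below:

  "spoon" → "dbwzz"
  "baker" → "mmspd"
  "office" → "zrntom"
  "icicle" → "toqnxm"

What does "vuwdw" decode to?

kiosk

Shifts by position in spoon: pos 0: s→d (+11), pos 1: p→b (+12), pos 2: o→w (+8), pos 3: o→z (+11), pos 4: n→z (+12) — repeating every 3. The shifts repeat in a cycle of length 3: positions 0,1,… shift by +11, +12, +8, then the pattern repeats.
Reversing it on vuwdw: v−11=k, u−12=i, w−8=o, d−11=s, w−12=k.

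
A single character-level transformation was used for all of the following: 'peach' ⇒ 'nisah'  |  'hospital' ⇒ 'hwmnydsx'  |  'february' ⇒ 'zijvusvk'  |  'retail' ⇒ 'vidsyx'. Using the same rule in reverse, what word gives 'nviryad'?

p(15)→n(13) and e(4)→i(8) fit y≡17x+18 (mod 26); the inverse of 17 mod 26 is 23. Treating letters as 0–25, the rule is x ↦ 17x + 18 (mod 26).
Decoding nviryad: n(13)→23·(13−18)≡15=p; v(21)→23·(21−18)≡17=r; i(8)→23·(8−18)≡4=e; r(17)→23·(17−18)≡3=d; y(24)→23·(24−18)≡8=i; a(0)→23·(0−18)≡2=c; d(3)→23·(3−18)≡19=t (all mod 26).

predict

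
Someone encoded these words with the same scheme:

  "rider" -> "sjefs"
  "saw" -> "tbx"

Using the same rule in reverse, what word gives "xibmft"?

Compare letters: r→s is +1, i→j is +1, d→e is +1 — a constant shift. Each letter is shifted forward by 1 in the alphabet (a Caesar shift of +1).
Decoding xibmft: x−1=w, i−1=h, b−1=a, m−1=l, f−1=e, t−1=s.

whales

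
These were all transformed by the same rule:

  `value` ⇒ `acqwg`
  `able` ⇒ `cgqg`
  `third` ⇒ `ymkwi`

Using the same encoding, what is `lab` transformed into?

qcg

The shift depends on letter class: consonant v→a is +5, but vowel a→c is +2. Vowels shift forward by 2 and consonants shift forward by 5.
For lab: l(cons)+5=q, a(vowel)+2=c, b(cons)+5=g.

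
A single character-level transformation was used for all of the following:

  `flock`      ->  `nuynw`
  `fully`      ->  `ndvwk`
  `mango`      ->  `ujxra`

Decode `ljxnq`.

Each letter shifts forward by (position + 8), i.e. 8, 9, 10, … — the shift grows by one for each successive letter.
Decoding ljxnq: l−8=d, j−9=a, x−10=n, n−11=c, q−12=e.

dance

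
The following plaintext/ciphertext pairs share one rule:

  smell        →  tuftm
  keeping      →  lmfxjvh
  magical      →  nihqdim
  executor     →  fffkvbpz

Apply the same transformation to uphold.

Shifts by position in smell: pos 0: s→t (+1), pos 1: m→u (+8), pos 2: e→f (+1), pos 3: l→t (+8) — repeating every 2. It's a Vigenère-style cipher with numeric key [1,8]: position i shifts by key[i mod 2].
Applying it to uphold: u+1=v, p+8=x, h+1=i, o+8=w, l+1=m, d+8=l.

vxiwml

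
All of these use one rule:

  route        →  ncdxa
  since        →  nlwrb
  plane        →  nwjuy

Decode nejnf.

weave

The word is reversed, then every letter is shifted forward by 9.
Undoing it on nejnf: shift back: n−9=e, e−9=v, j−9=a, n−9=e, f−9=w → evaew; then reverse → weave.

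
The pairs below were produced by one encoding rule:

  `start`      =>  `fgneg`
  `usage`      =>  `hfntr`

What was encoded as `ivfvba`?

vision

Compare letters: s→f is +13, t→g is +13, a→n is +13 — a constant shift. It's a constant shift of +13 (ROT13).
Undoing it on ivfvba: i−13=v, v−13=i, f−13=s, v−13=i, b−13=o, a−13=n.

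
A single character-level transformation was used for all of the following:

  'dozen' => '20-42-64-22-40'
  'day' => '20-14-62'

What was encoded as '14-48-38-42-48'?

armor

d(#4)→20 and o(#15)→42: differences scale by 2, so n = 2·pos + 12. With a=1..z=26, the number is 2·pos + 12.
Decoding 14-48-38-42-48: 14→(14−12)÷2=1=a, 48→(48−12)÷2=18=r, 38→(38−12)÷2=13=m, 42→(42−12)÷2=15=o, 48→(48−12)÷2=18=r.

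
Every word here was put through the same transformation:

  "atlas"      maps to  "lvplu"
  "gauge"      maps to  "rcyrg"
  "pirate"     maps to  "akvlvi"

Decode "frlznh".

Shifts by position in atlas: pos 0: a→l (+11), pos 1: t→v (+2), pos 2: l→p (+4), pos 3: a→l (+11), pos 4: s→u (+2) — repeating every 3. A repeating key of period 3 is used — shifts +11, +2, +4 over and over.
Undoing it on frlznh: f−11=u, r−2=p, l−4=h, z−11=o, n−2=l, h−4=d.

uphold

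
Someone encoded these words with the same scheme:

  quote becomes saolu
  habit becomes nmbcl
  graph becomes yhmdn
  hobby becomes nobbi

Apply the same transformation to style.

q(16)→s(18) and u(20)→a(0) fit y≡15x+12 (mod 26); the inverse of 15 mod 26 is 7. This is an affine cipher: with a=0,…,z=25, each position x becomes (15x+12) mod 26.
For style: s(18)→15·18+12≡22=w; t(19)→15·19+12≡11=l; y(24)→15·24+12≡8=i; l(11)→15·11+12≡21=v; e(4)→15·4+12≡20=u (all mod 26).

wlivu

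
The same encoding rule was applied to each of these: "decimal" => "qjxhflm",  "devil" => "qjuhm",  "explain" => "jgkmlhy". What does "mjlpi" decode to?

least

Each letter's alphabet position (a=0..z=25) is mapped through 19·x+11 mod 26 — an affine cipher.
Reversing it on mjlpi: m(12)→11·(12−11)≡11=l; j(9)→11·(9−11)≡4=e; l(11)→11·(11−11)≡0=a; p(15)→11·(15−11)≡18=s; i(8)→11·(8−11)≡19=t (all mod 26).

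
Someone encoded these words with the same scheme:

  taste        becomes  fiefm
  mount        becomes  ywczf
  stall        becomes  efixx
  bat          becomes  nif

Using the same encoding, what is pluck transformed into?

The shift depends on letter class: consonant t→f is +12, but vowel a→i is +8. Two shifts are in play — +8 for a/e/i/o/u, +12 for every other letter.
On pluck: p(cons)+12=b, l(cons)+12=x, u(vowel)+8=c, c(cons)+12=o, k(cons)+12=w.

bxcow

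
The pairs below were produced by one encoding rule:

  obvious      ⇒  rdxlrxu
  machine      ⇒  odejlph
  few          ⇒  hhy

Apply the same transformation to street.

uvthhv

The shift depends on letter class: consonant b→d is +2, but vowel o→r is +3. The rule splits by letter class: vowels +3, consonants +2.
For street: s(cons)+2=u, t(cons)+2=v, r(cons)+2=t, e(vowel)+3=h, e(vowel)+3=h, t(cons)+2=v.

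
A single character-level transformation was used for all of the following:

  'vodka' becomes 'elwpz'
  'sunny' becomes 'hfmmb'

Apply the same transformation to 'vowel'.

Each pair mirrors across the alphabet (v↔e, o↔l, d↔w): positions sum to 25. Each letter is replaced by its mirror in the alphabet: a↔z, b↔y, c↔x, and so on (the Atbash cipher).
For vowel: v↔e, o↔l, w↔d, e↔v, l↔o.

eldvo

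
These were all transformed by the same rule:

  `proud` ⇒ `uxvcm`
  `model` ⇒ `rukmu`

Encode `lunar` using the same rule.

The shift increases by 1 at each position, starting from +5: 5, 6, 7, ….
On lunar: l+5=q, u+6=a, n+7=u, a+8=i, r+9=a.

qauia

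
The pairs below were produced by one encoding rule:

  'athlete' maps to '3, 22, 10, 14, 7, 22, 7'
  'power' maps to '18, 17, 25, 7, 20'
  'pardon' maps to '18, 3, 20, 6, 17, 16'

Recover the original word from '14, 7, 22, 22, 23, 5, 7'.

lettuce

a is letter #1 and maps to 3: an offset of 2. The number is (letter's place in the alphabet, a=1) + 2.
Undoing it on 14, 7, 22, 22, 23, 5, 7: 14→(14−2)÷1=12=l, 7→(7−2)÷1=5=e, 22→(22−2)÷1=20=t, 22→(22−2)÷1=20=t, 23→(23−2)÷1=21=u, 5→(5−2)÷1=3=c, 7→(7−2)÷1=5=e.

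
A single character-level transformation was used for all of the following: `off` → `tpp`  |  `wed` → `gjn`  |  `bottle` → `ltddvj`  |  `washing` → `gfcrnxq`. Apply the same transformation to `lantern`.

vfxdjbx

The shift depends on letter class: consonant f→p is +10, but vowel o→t is +5. Two shifts are in play — +5 for a/e/i/o/u, +10 for every other letter.
For lantern: l(cons)+10=v, a(vowel)+5=f, n(cons)+10=x, t(cons)+10=d, e(vowel)+5=j, r(cons)+10=b, n(cons)+10=x.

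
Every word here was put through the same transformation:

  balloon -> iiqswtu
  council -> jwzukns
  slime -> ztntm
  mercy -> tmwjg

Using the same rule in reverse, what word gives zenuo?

swing

Shifts by position in balloon: pos 0: b→i (+7), pos 1: a→i (+8), pos 2: l→q (+5), pos 3: l→s (+7), pos 4: o→w (+8), pos 5: o→t (+5) — repeating every 3. It's a Vigenère-style cipher with numeric key [7,8,5]: position i shifts by key[i mod 3].
Undoing it on zenuo: z−7=s, e−8=w, n−5=i, u−7=n, o−8=g.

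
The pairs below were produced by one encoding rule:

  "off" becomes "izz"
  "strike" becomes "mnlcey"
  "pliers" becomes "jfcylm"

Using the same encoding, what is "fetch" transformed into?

zynwb

Compare letters: o→i is +20, f→z is +20, f→z is +20 — a constant shift. Each letter is shifted forward by 20 in the alphabet (a Caesar shift of +20).
On fetch: f+20=z, e+20=y, t+20=n, c+20=w, h+20=b.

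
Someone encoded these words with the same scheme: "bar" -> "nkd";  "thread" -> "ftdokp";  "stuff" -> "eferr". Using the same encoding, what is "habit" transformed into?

The shift depends on letter class: consonant b→n is +12, but vowel a→k is +10. The rule splits by letter class: vowels +10, consonants +12.
For habit: h(cons)+12=t, a(vowel)+10=k, b(cons)+12=n, i(vowel)+10=s, t(cons)+12=f.

tknsf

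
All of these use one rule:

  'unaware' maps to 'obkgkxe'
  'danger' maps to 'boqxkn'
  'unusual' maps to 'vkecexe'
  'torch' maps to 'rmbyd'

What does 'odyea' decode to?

quote

The word is reversed, then every letter is shifted forward by 10.
Reversing it on odyea: shift back: o−10=e, d−10=t, y−10=o, e−10=u, a−10=q → etouq; then reverse → quote.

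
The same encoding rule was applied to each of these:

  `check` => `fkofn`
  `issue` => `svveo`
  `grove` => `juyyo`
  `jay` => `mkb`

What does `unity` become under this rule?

The shift depends on letter class: consonant c→f is +3, but vowel e→o is +10. Two shifts are in play — +10 for a/e/i/o/u, +3 for every other letter.
For unity: u(vowel)+10=e, n(cons)+3=q, i(vowel)+10=s, t(cons)+3=w, y(cons)+3=b.

eqswb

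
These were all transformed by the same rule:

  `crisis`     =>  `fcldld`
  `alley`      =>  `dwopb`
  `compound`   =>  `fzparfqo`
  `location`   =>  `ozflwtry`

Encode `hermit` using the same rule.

Shifts by position in crisis: pos 0: c→f (+3), pos 1: r→c (+11), pos 2: i→l (+3), pos 3: s→d (+11) — repeating every 2. It's a Vigenère-style cipher with numeric key [3,11]: position i shifts by key[i mod 2].
On hermit: h+3=k, e+11=p, r+3=u, m+11=x, i+3=l, t+11=e.

kpuxle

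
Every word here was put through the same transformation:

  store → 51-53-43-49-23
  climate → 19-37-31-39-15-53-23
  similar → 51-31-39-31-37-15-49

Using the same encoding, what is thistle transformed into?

53-29-31-51-53-37-23

s(#19)→51 and t(#20)→53: differences scale by 2, so n = 2·pos + 13. Each letter becomes 2×(its alphabet position, a=1..z=26) + 13.
Applying it to thistle: t=20→53, h=8→29, i=9→31, s=19→51, t=20→53, l=12→37, e=5→23.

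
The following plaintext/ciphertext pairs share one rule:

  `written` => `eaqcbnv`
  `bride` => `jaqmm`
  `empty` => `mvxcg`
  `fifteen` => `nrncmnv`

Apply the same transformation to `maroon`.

Shifts by position in written: pos 0: w→e (+8), pos 1: r→a (+9), pos 2: i→q (+8), pos 3: t→c (+9) — repeating every 2. It's a Vigenère-style cipher with numeric key [8,9]: position i shifts by key[i mod 2].
On maroon: m+8=u, a+9=j, r+8=z, o+9=x, o+8=w, n+9=w.

ujzxww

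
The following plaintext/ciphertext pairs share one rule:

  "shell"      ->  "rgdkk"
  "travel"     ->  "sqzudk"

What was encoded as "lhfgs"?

Compare letters: s→r is +25, h→g is +25, e→d is +25 — a constant shift. It's a constant shift of +25 (ROT25).
Decoding lhfgs: l−25=m, h−25=i, f−25=g, g−25=h, s−25=t.

might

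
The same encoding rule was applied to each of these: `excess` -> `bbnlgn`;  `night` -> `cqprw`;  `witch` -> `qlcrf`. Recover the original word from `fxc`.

The output letters match the input read backwards, each shifted +9: excess reversed is ssecxe. Read the word backwards and shift each letter +9.
Decoding fxc: shift back: f−9=w, x−9=o, c−9=t → wot; then reverse → tow.

tow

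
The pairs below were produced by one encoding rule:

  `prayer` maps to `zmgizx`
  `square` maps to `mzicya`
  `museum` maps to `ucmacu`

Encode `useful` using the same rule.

The output letters match the input read backwards, each shifted +8: prayer reversed is reyarp. The word is reversed, then every letter is shifted forward by 8.
Applying it to useful: reverse → lufesu; then shift: l+8=t, u+8=c, f+8=n, e+8=m, s+8=a, u+8=c.

tcnmac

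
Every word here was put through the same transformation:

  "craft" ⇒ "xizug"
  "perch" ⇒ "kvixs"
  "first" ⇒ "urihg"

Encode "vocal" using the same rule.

Each pair mirrors across the alphabet (c↔x, r↔i, a↔z): positions sum to 25. This is the alphabet-reversal cipher (Atbash): a becomes z, b becomes y, etc.
For vocal: v↔e, o↔l, c↔x, a↔z, l↔o.

elxzo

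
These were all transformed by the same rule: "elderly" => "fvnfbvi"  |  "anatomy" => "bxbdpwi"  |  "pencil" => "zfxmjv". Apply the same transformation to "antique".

bxdjavf

Two shifts are in play — +1 for a/e/i/o/u, +10 for every other letter.
On antique: a(vowel)+1=b, n(cons)+10=x, t(cons)+10=d, i(vowel)+1=j, q(cons)+10=a, u(vowel)+1=v, e(vowel)+1=f.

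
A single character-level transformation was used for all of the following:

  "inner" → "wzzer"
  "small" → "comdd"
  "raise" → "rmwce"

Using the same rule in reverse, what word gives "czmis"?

This is an affine cipher: with a=0,…,z=25, each position x becomes (11x+12) mod 26.
Reversing it on czmis: c(2)→19·(2−12)≡18=s; z(25)→19·(25−12)≡13=n; m(12)→19·(12−12)≡0=a; i(8)→19·(8−12)≡2=c; s(18)→19·(18−12)≡10=k (all mod 26).

snack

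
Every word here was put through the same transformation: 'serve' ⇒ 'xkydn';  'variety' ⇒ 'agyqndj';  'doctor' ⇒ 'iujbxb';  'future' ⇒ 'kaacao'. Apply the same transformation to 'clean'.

In serve: s→x is +5, e→k is +6, r→y is +7, v→d is +8 — the shift increases by 1 each position. Each letter shifts forward by (position + 5), i.e. 5, 6, 7, … — the shift grows by one for each successive letter.
On clean: c+5=h, l+6=r, e+7=l, a+8=i, n+9=w.

hrliw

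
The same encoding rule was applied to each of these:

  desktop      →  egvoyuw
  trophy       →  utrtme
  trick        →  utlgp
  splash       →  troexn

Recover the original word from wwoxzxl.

vulture

In desktop: d→e is +1, e→g is +2, s→v is +3, k→o is +4 — the shift increases by 1 each position. Each letter shifts forward by (position + 1), i.e. 1, 2, 3, … — the shift grows by one for each successive letter.
Reversing it on wwoxzxl: w−1=v, w−2=u, o−3=l, x−4=t, z−5=u, x−6=r, l−7=e.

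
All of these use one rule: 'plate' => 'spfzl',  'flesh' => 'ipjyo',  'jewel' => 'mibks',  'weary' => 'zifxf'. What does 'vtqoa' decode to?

In plate: p→s is +3, l→p is +4, a→f is +5, t→z is +6 — the shift increases by 1 each position. Letter i (0-indexed) is shifted by i+3, so successive shifts are 3, 4, 5, ….
Reversing it on vtqoa: v−3=s, t−4=p, q−5=l, o−6=i, a−7=t.

split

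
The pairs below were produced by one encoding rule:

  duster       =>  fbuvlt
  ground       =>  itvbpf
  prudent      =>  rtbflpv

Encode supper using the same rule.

The shift depends on letter class: consonant d→f is +2, but vowel u→b is +7. Vowels shift forward by 7 and consonants shift forward by 2.
For supper: s(cons)+2=u, u(vowel)+7=b, p(cons)+2=r, p(cons)+2=r, e(vowel)+7=l, r(cons)+2=t.

ubrrlt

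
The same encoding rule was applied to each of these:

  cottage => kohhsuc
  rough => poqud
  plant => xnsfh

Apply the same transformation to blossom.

bnoyyow

c(2)→k(10) and o(14)→o(14) fit y≡9x+18 (mod 26); the inverse of 9 mod 26 is 3. Treating letters as 0–25, the rule is x ↦ 9x + 18 (mod 26).
Applying it to blossom: b(1)→9·1+18≡1=b; l(11)→9·11+18≡13=n; o(14)→9·14+18≡14=o; s(18)→9·18+18≡24=y; s(18)→9·18+18≡24=y; o(14)→9·14+18≡14=o; m(12)→9·12+18≡22=w (all mod 26).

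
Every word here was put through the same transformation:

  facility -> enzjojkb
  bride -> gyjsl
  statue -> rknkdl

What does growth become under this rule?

f(5)→e(4) and a(0)→n(13) fit y≡19x+13 (mod 26); the inverse of 19 mod 26 is 11. Each letter's alphabet position (a=0..z=25) is mapped through 19·x+13 mod 26 — an affine cipher.
On growth: g(6)→19·6+13≡23=x; r(17)→19·17+13≡24=y; o(14)→19·14+13≡19=t; w(22)→19·22+13≡15=p; t(19)→19·19+13≡10=k; h(7)→19·7+13≡16=q (all mod 26).

xytpkq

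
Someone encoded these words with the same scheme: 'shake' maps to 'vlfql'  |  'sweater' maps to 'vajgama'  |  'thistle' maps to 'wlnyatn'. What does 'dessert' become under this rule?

In shake: s→v is +3, h→l is +4, a→f is +5, k→q is +6 — the shift increases by 1 each position. The shift increases by 1 at each position, starting from +3: 3, 4, 5, ….
Applying it to dessert: d+3=g, e+4=i, s+5=x, s+6=y, e+7=l, r+8=z, t+9=c.

gixylzc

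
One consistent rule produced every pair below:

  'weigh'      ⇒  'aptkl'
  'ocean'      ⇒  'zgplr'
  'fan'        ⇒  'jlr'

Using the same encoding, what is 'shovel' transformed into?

The shift depends on letter class: consonant w→a is +4, but vowel e→p is +11. The rule splits by letter class: vowels +11, consonants +4.
Applying it to shovel: s(cons)+4=w, h(cons)+4=l, o(vowel)+11=z, v(cons)+4=z, e(vowel)+11=p, l(cons)+4=p.

wlzzpp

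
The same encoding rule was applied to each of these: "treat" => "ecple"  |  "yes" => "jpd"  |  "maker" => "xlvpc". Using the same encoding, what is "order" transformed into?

Compare letters: t→e is +11, r→c is +11, e→p is +11 — a constant shift. This is a Caesar cipher with shift 11.
On order: o+11=z, r+11=c, d+11=o, e+11=p, r+11=c.

zcopc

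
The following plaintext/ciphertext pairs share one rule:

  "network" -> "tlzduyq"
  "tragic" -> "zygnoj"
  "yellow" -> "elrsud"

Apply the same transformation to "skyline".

yresouk

Shifts by position in network: pos 0: n→t (+6), pos 1: e→l (+7), pos 2: t→z (+6), pos 3: w→d (+7) — repeating every 2. It's a Vigenère-style cipher with numeric key [6,7]: position i shifts by key[i mod 2].
Applying it to skyline: s+6=y, k+7=r, y+6=e, l+7=s, i+6=o, n+7=u, e+6=k.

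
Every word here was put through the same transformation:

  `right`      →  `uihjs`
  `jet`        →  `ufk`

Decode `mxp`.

owl

The output letters match the input read backwards, each shifted +1: right reversed is thgir. Two steps: reverse the string, then apply a Caesar shift of +1.
Undoing it on mxp: shift back: m−1=l, x−1=w, p−1=o → lwo; then reverse → owl.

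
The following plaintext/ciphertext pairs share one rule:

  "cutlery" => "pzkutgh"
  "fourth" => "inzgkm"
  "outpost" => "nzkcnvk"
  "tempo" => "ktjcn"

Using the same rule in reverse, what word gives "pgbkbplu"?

critical

c(2)→p(15) and u(20)→z(25) fit y≡15x+11 (mod 26); the inverse of 15 mod 26 is 7. Treating letters as 0–25, the rule is x ↦ 15x + 11 (mod 26).
Reversing it on pgbkbplu: p(15)→7·(15−11)≡2=c; g(6)→7·(6−11)≡17=r; b(1)→7·(1−11)≡8=i; k(10)→7·(10−11)≡19=t; b(1)→7·(1−11)≡8=i; p(15)→7·(15−11)≡2=c; l(11)→7·(11−11)≡0=a; u(20)→7·(20−11)≡11=l (all mod 26).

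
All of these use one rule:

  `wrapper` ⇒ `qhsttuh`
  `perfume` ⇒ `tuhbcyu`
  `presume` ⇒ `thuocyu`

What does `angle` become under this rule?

This is an affine cipher: with a=0,…,z=25, each position x becomes (7x+18) mod 26.
On angle: a(0)→7·0+18≡18=s; n(13)→7·13+18≡5=f; g(6)→7·6+18≡8=i; l(11)→7·11+18≡17=r; e(4)→7·4+18≡20=u (all mod 26).

sfiru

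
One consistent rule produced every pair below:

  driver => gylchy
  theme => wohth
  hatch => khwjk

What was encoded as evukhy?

border

Shifts by position in driver: pos 0: d→g (+3), pos 1: r→y (+7), pos 2: i→l (+3), pos 3: v→c (+7) — repeating every 2. A repeating key of period 2 is used — shifts +3, +7 over and over.
Decoding evukhy: e−3=b, v−7=o, u−3=r, k−7=d, h−3=e, y−7=r.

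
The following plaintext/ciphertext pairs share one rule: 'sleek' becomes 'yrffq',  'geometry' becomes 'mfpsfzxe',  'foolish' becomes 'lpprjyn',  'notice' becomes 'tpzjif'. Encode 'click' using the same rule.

The shift depends on letter class: consonant s→y is +6, but vowel e→f is +1. Two shifts are in play — +1 for a/e/i/o/u, +6 for every other letter.
Applying it to click: c(cons)+6=i, l(cons)+6=r, i(vowel)+1=j, c(cons)+6=i, k(cons)+6=q.

irjiq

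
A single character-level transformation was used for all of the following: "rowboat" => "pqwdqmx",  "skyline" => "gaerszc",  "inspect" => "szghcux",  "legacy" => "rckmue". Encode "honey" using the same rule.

bqzce

r(17)→p(15) and o(14)→q(16) fit y≡17x+12 (mod 26); the inverse of 17 mod 26 is 23. Each letter's alphabet position (a=0..z=25) is mapped through 17·x+12 mod 26 — an affine cipher.
Applying it to honey: h(7)→17·7+12≡1=b; o(14)→17·14+12≡16=q; n(13)→17·13+12≡25=z; e(4)→17·4+12≡2=c; y(24)→17·24+12≡4=e (all mod 26).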